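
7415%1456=135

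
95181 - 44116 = 51065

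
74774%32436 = 9902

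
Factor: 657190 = 2^1 * 5^1*65719^1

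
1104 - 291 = 813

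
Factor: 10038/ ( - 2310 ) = -5^( - 1 )*11^( - 1) * 239^1 = -239/55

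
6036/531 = 11 + 65/177 = 11.37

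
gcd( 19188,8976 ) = 12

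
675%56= 3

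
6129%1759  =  852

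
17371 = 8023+9348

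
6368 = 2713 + 3655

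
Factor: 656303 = 656303^1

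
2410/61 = 39 + 31/61 = 39.51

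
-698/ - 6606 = 349/3303  =  0.11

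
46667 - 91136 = -44469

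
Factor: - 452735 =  - 5^1*90547^1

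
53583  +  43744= 97327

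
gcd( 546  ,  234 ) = 78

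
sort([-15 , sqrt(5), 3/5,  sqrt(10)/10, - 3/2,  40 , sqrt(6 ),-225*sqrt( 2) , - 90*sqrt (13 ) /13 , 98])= [ - 225*sqrt(2), - 90 * sqrt(13 ) /13, - 15 , - 3/2,sqrt( 10)/10,  3/5, sqrt(5 ),sqrt( 6 ), 40,98] 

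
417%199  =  19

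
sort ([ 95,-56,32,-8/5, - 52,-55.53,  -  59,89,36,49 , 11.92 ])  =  [ - 59, - 56, - 55.53, - 52,-8/5,  11.92,32,36,49,  89, 95 ] 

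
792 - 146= 646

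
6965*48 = 334320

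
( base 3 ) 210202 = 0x24b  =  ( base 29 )k7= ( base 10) 587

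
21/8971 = 21/8971 = 0.00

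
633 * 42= 26586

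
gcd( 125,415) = 5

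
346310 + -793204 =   -  446894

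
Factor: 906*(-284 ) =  - 2^3*3^1*71^1 * 151^1 = - 257304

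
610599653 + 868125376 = 1478725029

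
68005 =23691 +44314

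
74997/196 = 74997/196= 382.64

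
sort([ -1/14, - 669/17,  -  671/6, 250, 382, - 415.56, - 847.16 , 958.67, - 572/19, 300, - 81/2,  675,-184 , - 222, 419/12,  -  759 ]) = [  -  847.16, - 759, -415.56, - 222,  -  184,-671/6, -81/2,- 669/17, - 572/19 , - 1/14,419/12,250,300, 382, 675, 958.67]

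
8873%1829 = 1557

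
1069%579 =490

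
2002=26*77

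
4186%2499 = 1687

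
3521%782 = 393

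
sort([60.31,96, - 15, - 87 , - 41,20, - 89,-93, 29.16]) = [ - 93, - 89, - 87, - 41, - 15,20, 29.16,60.31, 96 ] 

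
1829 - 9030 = - 7201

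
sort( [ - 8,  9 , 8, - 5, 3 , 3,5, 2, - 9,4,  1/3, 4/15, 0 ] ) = [ -9,-8,  -  5,0 , 4/15 , 1/3 , 2 , 3 , 3, 4 , 5,8,9 ]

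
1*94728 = 94728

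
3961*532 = 2107252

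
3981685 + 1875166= 5856851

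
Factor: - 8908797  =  -3^1*23^1*129113^1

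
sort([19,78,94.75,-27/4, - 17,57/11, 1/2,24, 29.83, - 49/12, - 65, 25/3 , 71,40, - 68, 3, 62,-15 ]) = [-68, - 65, - 17,  -  15, - 27/4,  -  49/12,1/2,3, 57/11,25/3, 19 , 24,29.83, 40, 62,71, 78,94.75 ] 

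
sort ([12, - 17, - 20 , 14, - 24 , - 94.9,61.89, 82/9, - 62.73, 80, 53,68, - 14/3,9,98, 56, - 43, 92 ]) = [ - 94.9,-62.73, - 43, - 24, - 20, - 17, - 14/3, 9,82/9  ,  12, 14, 53,56,61.89,68,80, 92,98] 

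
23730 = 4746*5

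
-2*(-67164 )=134328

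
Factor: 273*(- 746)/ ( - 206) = 3^1*7^1*13^1*103^(  -  1)*373^1  =  101829/103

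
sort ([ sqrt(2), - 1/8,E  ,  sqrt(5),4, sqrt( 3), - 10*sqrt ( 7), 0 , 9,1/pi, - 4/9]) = [ - 10*sqrt(7), - 4/9,-1/8, 0, 1/pi, sqrt( 2 ),  sqrt( 3), sqrt(5 ), E,4, 9]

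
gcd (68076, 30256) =7564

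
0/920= 0 = 0.00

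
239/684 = 239/684 = 0.35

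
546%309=237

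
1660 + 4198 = 5858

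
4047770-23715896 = - 19668126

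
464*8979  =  4166256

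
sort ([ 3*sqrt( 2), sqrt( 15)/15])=[ sqrt(15) /15,  3*sqrt(2) ] 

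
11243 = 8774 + 2469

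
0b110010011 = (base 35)bi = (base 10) 403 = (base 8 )623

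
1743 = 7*249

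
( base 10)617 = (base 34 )i5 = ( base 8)1151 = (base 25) OH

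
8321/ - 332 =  - 26+311/332  =  -25.06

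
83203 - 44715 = 38488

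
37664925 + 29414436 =67079361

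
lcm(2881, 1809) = 77787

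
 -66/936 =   -  11/156 = -0.07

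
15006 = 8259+6747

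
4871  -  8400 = -3529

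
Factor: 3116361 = 3^1*19^1*54673^1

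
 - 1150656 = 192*(-5993)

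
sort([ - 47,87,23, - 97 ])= [ - 97, -47,23,87] 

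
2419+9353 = 11772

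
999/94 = 999/94 = 10.63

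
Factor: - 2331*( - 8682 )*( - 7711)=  - 156053228562 = -2^1*3^3*7^1*11^1*37^1*701^1*1447^1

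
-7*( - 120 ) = 840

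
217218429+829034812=1046253241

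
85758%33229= 19300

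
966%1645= 966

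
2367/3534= 789/1178 = 0.67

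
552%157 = 81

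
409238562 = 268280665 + 140957897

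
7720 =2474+5246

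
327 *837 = 273699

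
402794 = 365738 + 37056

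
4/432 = 1/108 = 0.01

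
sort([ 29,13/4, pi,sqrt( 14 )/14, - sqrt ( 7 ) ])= [ - sqrt ( 7 ), sqrt(14 ) /14,  pi, 13/4, 29]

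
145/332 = 145/332   =  0.44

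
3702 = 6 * 617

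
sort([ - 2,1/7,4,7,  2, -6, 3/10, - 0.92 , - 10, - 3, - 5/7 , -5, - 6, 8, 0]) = [ - 10,-6,- 6,-5,-3,  -  2, - 0.92, -5/7,0, 1/7,3/10,  2, 4,7,8]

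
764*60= 45840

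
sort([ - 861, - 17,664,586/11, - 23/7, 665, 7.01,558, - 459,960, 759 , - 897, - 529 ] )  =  [ - 897, - 861, - 529 ,  -  459 , - 17, - 23/7,7.01,586/11, 558,664, 665, 759, 960]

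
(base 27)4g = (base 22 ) 5e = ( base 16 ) 7c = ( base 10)124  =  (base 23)59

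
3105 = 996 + 2109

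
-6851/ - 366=6851/366 = 18.72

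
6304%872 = 200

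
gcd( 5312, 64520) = 8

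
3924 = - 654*( - 6)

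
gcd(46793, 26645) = 73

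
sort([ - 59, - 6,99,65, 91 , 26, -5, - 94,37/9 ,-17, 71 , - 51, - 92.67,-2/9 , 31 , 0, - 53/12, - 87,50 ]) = [ - 94, -92.67, - 87,-59, - 51, - 17, - 6, - 5, - 53/12,-2/9,0,37/9,26,31, 50, 65 , 71,91 , 99]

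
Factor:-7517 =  - 7517^1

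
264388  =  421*628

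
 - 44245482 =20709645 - 64955127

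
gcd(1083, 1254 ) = 57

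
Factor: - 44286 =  - 2^1 * 3^1*11^2*61^1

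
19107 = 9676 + 9431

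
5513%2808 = 2705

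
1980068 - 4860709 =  - 2880641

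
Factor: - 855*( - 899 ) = 768645 = 3^2*5^1*19^1*29^1*31^1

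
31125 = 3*10375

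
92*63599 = 5851108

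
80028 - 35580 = 44448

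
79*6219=491301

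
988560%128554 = 88682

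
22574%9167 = 4240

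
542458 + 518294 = 1060752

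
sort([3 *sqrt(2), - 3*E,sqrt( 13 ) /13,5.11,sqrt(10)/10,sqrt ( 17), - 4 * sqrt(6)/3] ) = [ - 3*E, - 4*sqrt( 6)/3, sqrt(13)/13,sqrt (10 ) /10, sqrt( 17 ) , 3 *sqrt(2),  5.11]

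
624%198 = 30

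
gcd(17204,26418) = 34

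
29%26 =3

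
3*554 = 1662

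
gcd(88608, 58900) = 4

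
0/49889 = 0 = 0.00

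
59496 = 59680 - 184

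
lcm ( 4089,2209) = 192183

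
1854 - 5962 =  - 4108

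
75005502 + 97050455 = 172055957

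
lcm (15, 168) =840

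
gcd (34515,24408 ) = 9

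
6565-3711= 2854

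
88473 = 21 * 4213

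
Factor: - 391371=  -  3^1*130457^1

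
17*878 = 14926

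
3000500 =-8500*( - 353)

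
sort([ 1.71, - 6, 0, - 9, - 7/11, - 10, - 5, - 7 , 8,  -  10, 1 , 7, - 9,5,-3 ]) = [ - 10 ,-10, - 9,-9, - 7,- 6 , - 5, - 3, - 7/11,0, 1, 1.71,5 , 7, 8]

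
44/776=11/194 = 0.06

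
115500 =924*125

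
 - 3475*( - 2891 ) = 10046225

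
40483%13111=1150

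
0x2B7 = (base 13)416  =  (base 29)ns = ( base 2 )1010110111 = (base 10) 695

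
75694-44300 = 31394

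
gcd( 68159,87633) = 9737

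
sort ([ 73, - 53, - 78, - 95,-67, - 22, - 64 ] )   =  [ - 95, - 78, - 67, - 64, - 53, -22,73 ] 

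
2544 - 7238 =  -4694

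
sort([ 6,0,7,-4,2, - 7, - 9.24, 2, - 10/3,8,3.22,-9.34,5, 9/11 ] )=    [ - 9.34,  -  9.24, - 7, - 4, -10/3,0,9/11 , 2, 2, 3.22  ,  5, 6 , 7,8]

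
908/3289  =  908/3289 = 0.28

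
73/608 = 73/608 = 0.12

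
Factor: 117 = 3^2*13^1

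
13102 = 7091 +6011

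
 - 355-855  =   - 1210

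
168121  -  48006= 120115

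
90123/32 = 90123/32 = 2816.34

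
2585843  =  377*6859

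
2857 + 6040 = 8897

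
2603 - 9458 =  - 6855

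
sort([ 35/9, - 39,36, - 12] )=[ - 39, - 12, 35/9, 36] 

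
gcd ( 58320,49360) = 80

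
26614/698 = 13307/349   =  38.13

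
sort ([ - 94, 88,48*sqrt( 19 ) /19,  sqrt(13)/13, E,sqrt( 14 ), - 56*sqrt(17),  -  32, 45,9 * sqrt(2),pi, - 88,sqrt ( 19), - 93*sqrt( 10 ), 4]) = [-93*sqrt( 10),-56*sqrt( 17),-94, - 88,-32, sqrt( 13)/13, E,  pi,sqrt( 14)  ,  4,sqrt(19), 48*sqrt( 19 )/19, 9*sqrt (2 ),  45,88]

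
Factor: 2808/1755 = 2^3 *5^ (- 1 ) = 8/5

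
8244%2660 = 264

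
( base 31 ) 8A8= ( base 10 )8006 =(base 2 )1111101000110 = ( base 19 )1337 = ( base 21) I35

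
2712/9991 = 2712/9991 =0.27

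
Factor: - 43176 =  - 2^3*3^1 * 7^1*257^1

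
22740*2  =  45480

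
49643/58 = 855 + 53/58  =  855.91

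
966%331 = 304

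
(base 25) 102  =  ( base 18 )1gf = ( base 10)627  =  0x273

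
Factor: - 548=-2^2*137^1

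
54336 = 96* 566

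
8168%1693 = 1396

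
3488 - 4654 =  - 1166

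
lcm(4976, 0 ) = 0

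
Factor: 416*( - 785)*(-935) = 2^5*5^2*11^1*13^1*17^1*157^1 = 305333600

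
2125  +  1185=3310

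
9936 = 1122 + 8814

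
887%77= 40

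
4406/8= 2203/4 = 550.75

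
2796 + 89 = 2885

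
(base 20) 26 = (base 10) 46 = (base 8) 56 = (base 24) 1M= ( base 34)1c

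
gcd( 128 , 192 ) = 64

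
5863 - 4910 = 953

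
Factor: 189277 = 11^1*17207^1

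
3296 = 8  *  412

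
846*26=21996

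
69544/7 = 69544/7 = 9934.86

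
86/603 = 86/603 = 0.14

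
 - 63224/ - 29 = 63224/29 = 2180.14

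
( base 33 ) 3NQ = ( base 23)7F4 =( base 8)7724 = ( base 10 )4052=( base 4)333110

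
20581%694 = 455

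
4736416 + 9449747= 14186163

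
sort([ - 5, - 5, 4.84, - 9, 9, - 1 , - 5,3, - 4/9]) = [ - 9, - 5, - 5,  -  5, - 1, - 4/9,3, 4.84,9] 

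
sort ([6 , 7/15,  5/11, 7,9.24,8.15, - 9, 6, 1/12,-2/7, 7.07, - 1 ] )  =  [ - 9, - 1, - 2/7, 1/12,  5/11,7/15,  6,  6, 7, 7.07 , 8.15, 9.24 ]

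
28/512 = 7/128=0.05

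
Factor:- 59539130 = - 2^1*5^1*7^1 * 47^1 * 18097^1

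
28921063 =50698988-21777925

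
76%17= 8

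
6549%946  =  873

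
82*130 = 10660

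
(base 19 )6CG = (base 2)100101101010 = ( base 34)22U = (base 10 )2410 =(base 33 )271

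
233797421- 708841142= -475043721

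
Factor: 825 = 3^1* 5^2*11^1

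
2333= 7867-5534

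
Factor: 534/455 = 2^1*3^1*5^(-1)* 7^( - 1)*13^(- 1)*89^1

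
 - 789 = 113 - 902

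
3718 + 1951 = 5669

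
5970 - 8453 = -2483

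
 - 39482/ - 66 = 19741/33 = 598.21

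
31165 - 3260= 27905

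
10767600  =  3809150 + 6958450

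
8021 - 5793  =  2228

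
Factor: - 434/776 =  - 217/388=- 2^( - 2)*7^1*31^1*97^( - 1) 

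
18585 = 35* 531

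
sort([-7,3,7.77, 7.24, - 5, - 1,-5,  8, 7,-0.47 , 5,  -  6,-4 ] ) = [ - 7, - 6,  -  5,-5, - 4,-1, -0.47,3  ,  5, 7,7.24, 7.77,8 ] 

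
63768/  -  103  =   - 63768/103=- 619.11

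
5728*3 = 17184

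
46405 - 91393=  -44988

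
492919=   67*7357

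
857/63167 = 857/63167=0.01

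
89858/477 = 188+182/477 = 188.38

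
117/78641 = 117/78641  =  0.00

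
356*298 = 106088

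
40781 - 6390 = 34391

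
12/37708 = 3/9427 = 0.00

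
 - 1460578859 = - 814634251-645944608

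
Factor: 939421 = 7^1*43^1*3121^1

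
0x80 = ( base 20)68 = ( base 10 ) 128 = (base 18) 72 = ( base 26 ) 4o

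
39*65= 2535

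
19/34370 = 19/34370 = 0.00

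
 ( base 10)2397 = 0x95D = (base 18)773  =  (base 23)4c5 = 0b100101011101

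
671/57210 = 671/57210 = 0.01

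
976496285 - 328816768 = 647679517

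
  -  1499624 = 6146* ( - 244 )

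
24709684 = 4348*5683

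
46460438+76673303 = 123133741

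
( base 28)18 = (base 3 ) 1100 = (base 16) 24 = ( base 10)36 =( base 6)100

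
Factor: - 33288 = -2^3*3^1*19^1*73^1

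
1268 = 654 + 614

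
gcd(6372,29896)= 4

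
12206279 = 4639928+7566351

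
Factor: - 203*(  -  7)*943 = 7^2* 23^1*29^1*41^1=   1340003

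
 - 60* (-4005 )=240300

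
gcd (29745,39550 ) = 5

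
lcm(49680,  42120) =1937520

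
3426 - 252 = 3174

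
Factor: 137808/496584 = 58/209 = 2^1*11^(  -  1 )*19^( - 1 )*29^1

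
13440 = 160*84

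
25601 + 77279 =102880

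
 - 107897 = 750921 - 858818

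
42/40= 1 + 1/20 = 1.05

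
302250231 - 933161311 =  - 630911080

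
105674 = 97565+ 8109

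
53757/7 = 7679+ 4/7 = 7679.57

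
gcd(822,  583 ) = 1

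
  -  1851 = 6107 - 7958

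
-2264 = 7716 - 9980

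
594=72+522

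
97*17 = 1649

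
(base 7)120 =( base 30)23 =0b111111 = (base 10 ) 63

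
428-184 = 244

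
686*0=0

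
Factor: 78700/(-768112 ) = -25/244 = - 2^ ( - 2)*5^2*61^ (-1) 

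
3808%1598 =612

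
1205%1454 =1205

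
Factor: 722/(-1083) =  - 2/3 = - 2^1*3^(  -  1 ) 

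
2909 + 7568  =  10477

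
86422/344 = 43211/172 = 251.23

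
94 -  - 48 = 142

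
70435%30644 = 9147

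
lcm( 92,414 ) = 828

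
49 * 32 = 1568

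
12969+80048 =93017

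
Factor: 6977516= 2^2*7^1*13^1*29^1 * 661^1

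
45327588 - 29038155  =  16289433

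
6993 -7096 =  - 103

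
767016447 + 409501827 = 1176518274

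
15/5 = 3 = 3.00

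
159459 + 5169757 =5329216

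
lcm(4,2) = 4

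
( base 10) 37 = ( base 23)1e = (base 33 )14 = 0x25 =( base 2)100101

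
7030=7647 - 617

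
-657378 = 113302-770680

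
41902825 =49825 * 841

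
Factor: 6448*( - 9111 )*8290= - 487018665120= -2^5*3^1*5^1*13^1*31^1*  829^1*3037^1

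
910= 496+414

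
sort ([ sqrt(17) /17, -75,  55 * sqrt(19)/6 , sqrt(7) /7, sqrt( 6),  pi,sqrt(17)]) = [ - 75,sqrt (17)/17,sqrt(7)/7,sqrt(6),pi,sqrt( 17),55 * sqrt ( 19)/6]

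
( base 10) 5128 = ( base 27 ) 70P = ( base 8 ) 12010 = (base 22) AD2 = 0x1408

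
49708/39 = 49708/39 = 1274.56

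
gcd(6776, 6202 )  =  14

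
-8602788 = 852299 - 9455087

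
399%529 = 399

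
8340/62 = 134 + 16/31= 134.52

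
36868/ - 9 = - 4097 + 5/9 = - 4096.44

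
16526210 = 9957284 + 6568926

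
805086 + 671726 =1476812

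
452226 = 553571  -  101345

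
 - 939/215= - 939/215 = -4.37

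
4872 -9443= -4571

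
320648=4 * 80162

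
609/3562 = 609/3562 = 0.17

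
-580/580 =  - 1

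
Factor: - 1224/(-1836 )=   2^1*3^(-1) = 2/3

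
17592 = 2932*6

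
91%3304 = 91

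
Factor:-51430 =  - 2^1*5^1*37^1*139^1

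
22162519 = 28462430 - 6299911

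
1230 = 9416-8186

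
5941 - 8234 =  - 2293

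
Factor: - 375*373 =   -  139875=- 3^1*5^3*373^1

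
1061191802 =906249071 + 154942731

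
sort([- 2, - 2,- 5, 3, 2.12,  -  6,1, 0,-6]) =[ - 6  , - 6 , - 5,-2,  -  2, 0, 1, 2.12,  3]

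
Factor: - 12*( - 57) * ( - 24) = - 16416 = - 2^5  *  3^3*19^1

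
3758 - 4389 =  - 631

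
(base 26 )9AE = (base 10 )6358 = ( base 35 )56n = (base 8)14326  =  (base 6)45234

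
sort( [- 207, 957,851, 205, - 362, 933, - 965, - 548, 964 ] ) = [ - 965, - 548, - 362, - 207, 205, 851,933,957, 964]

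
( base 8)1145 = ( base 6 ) 2501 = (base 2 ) 1001100101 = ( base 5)4423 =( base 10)613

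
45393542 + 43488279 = 88881821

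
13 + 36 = 49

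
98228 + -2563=95665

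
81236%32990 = 15256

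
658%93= 7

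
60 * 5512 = 330720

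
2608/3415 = 2608/3415 = 0.76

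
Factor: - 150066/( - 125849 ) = 378/317  =  2^1*3^3 * 7^1*317^ ( - 1) 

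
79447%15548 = 1707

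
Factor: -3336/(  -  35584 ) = 3/32  =  2^( - 5) * 3^1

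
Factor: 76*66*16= 2^7*3^1*11^1*19^1 = 80256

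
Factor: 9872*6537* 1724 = 111255347136 =2^6*3^1*431^1*617^1*2179^1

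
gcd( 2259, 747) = 9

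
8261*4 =33044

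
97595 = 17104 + 80491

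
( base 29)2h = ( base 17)47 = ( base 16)4b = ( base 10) 75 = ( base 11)69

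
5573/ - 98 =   -  5573/98 =-56.87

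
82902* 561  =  46508022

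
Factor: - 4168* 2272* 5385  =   - 2^8*3^1*5^1*71^1  *  359^1 * 521^1 = -50994312960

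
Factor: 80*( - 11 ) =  -2^4*5^1*11^1 = - 880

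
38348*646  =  24772808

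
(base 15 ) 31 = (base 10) 46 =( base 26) 1k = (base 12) 3A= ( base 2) 101110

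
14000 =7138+6862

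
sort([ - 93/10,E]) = [ - 93/10,  E ]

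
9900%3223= 231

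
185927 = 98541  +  87386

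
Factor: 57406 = 2^1*28703^1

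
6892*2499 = 17223108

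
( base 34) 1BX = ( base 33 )1EC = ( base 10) 1563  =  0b11000011011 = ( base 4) 120123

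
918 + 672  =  1590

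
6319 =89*71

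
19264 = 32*602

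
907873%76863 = 62380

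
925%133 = 127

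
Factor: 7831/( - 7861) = -7^(-1)*41^1*191^1*1123^(-1)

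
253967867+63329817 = 317297684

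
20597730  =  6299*3270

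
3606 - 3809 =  - 203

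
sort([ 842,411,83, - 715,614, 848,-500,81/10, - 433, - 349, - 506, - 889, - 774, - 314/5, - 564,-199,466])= [ - 889,  -  774,  -  715,  -  564,  -  506, - 500, - 433, -349,-199, - 314/5,81/10,83,411,466,614,842, 848 ]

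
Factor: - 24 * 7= - 168 = - 2^3 * 3^1 * 7^1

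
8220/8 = 2055/2 =1027.50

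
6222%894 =858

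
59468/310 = 191 + 129/155= 191.83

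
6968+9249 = 16217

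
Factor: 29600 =2^5*5^2*37^1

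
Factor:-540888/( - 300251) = 744/413 =2^3*3^1 * 7^(- 1 ) * 31^1 * 59^( - 1)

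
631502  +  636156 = 1267658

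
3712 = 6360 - 2648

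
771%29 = 17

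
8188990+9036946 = 17225936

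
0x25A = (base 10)602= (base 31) jd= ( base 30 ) K2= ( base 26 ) n4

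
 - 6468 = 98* (  -  66)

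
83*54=4482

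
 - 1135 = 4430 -5565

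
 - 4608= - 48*96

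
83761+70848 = 154609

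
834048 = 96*8688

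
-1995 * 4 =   -  7980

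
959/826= 137/118= 1.16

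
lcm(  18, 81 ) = 162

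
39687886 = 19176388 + 20511498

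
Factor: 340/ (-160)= -17/8 =- 2^( - 3) * 17^1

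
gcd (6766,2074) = 34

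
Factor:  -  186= - 2^1*3^1*31^1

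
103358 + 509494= 612852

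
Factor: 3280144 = 2^4*7^1*29287^1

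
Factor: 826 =2^1*7^1* 59^1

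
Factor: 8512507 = 23^1*31^1*11939^1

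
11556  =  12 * 963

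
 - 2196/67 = - 33 + 15/67 = - 32.78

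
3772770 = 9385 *402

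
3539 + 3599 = 7138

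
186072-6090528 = - 5904456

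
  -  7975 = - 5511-2464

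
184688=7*26384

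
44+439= 483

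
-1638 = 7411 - 9049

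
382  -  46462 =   -  46080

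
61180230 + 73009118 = 134189348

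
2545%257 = 232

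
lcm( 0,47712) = 0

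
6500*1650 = 10725000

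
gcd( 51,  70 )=1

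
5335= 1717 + 3618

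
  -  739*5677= - 4195303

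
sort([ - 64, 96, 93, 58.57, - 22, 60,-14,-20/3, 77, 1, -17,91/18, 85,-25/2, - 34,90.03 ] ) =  [-64, - 34, - 22,- 17, - 14, - 25/2, - 20/3, 1,91/18,  58.57 , 60, 77, 85,90.03, 93,96 ] 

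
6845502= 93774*73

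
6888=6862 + 26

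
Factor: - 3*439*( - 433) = 3^1*433^1*439^1 =570261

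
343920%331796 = 12124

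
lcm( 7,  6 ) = 42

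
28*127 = 3556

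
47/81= 47/81 = 0.58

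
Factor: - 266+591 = 325 = 5^2* 13^1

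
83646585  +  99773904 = 183420489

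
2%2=0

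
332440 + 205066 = 537506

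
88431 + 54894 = 143325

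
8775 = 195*45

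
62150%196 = 18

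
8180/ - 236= -35 + 20/59= - 34.66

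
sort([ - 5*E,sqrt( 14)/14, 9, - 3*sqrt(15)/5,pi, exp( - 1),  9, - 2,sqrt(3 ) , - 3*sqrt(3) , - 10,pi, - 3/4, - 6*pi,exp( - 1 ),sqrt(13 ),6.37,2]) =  [  -  6*pi, - 5*E, - 10, - 3*sqrt(3), - 3*sqrt( 15)/5, - 2, - 3/4,sqrt( 14)/14,exp( - 1 ) , exp(-1 ), sqrt(3), 2, pi, pi,  sqrt(13),6.37,  9,9] 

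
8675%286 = 95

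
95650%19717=16782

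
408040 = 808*505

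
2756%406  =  320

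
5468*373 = 2039564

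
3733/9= 414 + 7/9 = 414.78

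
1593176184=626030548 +967145636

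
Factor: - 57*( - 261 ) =14877 = 3^3*19^1*29^1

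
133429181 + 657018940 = 790448121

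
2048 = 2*1024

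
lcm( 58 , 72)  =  2088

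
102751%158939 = 102751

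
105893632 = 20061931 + 85831701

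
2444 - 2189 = 255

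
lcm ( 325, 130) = 650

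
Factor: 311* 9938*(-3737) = - 11550013166= -  2^1 * 37^1  *101^1*311^1*4969^1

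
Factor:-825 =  - 3^1 * 5^2*11^1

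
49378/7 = 7054=7054.00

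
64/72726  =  32/36363 = 0.00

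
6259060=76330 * 82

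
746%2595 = 746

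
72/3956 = 18/989 = 0.02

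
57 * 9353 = 533121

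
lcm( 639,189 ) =13419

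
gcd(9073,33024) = 43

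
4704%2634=2070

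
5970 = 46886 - 40916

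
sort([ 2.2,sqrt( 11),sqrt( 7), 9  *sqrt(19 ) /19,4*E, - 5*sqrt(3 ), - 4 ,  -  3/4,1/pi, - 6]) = [ - 5*sqrt (3), - 6, - 4, - 3/4,1/pi,9*  sqrt ( 19)/19, 2.2,sqrt( 7),sqrt(11 ),4*E]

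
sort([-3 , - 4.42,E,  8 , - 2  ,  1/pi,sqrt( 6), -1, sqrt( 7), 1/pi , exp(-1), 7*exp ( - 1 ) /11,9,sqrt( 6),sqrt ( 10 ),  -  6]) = [ - 6, - 4.42, - 3, - 2, - 1, 7*exp(  -  1 ) /11,1/pi,1/pi, exp ( - 1),  sqrt( 6 ),sqrt( 6),sqrt( 7),E,  sqrt( 10), 8,9] 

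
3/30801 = 1/10267 = 0.00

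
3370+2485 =5855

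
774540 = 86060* 9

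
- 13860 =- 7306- 6554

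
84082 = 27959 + 56123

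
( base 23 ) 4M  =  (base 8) 162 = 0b1110010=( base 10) 114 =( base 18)66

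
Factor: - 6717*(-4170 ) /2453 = 2^1* 3^2*5^1*11^ (-1 )*139^1*223^ ( - 1 )*2239^1 = 28009890/2453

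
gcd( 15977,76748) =1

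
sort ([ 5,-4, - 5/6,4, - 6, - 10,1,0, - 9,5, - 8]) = [-10, - 9, - 8, - 6 ,- 4, - 5/6,0,1,  4,5 , 5 ]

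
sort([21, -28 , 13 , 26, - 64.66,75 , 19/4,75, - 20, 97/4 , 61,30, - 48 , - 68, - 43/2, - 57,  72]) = [ - 68, - 64.66, - 57,-48, - 28,-43/2, - 20 , 19/4,13,21,97/4,26,30 , 61,  72 , 75,75 ]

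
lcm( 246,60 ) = 2460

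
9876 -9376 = 500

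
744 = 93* 8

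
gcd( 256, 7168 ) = 256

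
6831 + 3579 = 10410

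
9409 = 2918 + 6491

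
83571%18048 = 11379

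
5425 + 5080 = 10505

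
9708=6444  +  3264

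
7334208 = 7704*952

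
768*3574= 2744832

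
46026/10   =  23013/5 = 4602.60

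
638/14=319/7 = 45.57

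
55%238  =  55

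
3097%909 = 370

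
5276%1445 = 941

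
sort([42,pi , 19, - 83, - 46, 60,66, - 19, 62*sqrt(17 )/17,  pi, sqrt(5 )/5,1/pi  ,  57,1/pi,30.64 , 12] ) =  [ - 83,-46, - 19,1/pi,  1/pi, sqrt (5)/5,  pi  ,  pi, 12,62*sqrt( 17)/17,  19,  30.64 , 42,  57, 60,  66 ] 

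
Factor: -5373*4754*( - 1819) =2^1*3^3*  17^1*107^1 *199^1 *2377^1 =46463157198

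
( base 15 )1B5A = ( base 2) 1011100101111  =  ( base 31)65E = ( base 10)5935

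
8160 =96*85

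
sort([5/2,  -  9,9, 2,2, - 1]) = [  -  9,-1,2,2,5/2,9] 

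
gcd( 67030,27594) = 2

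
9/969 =3/323 = 0.01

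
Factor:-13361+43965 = 2^2*7^1*1093^1 = 30604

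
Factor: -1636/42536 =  - 1/26 = - 2^( - 1 )*13^(-1 )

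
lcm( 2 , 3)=6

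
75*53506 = 4012950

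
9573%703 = 434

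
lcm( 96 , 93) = 2976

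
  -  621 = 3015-3636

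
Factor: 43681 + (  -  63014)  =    -  19333= - 19333^1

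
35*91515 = 3203025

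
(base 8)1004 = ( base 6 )2220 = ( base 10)516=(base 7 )1335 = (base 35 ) eq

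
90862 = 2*45431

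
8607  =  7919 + 688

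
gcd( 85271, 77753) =1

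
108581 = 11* 9871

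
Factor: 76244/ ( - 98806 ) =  - 2^1*7^2 *127^( - 1) = - 98/127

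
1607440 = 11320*142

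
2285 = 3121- 836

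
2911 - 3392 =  - 481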